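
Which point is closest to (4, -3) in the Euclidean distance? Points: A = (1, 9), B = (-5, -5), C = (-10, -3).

Distances: d(A) ≈ 12.3693, d(B) ≈ 9.2195, d(C) = 14. Nearest: B = (-5, -5) with distance 9.2195.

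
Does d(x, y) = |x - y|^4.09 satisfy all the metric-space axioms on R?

No. d(x,y) = |x-y|^4.09 fails the triangle inequality since p = 4.09 > 1. Counterexample: x = -1, y = 8, z = 11. d(x,z) = |-1 - 11|^4.09 = 12^4.09 ≈ 25932.9126, but d(x,y) + d(y,z) = 9^4.09 + 3^4.09 ≈ 7995.6148 + 89.4182 = 8085.033. Since 25932.9126 > 8085.033, the triangle inequality is violated.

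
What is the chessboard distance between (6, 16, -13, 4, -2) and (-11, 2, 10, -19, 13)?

max(|x_i - y_i|) = max(|6 - (-11)|, |16 - 2|, |-13 - 10|, |4 - (-19)|, |-2 - 13|) = max(17, 14, 23, 23, 15) = 23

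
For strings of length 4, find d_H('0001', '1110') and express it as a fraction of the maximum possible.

Differing positions: 1, 2, 3, 4. Hamming distance = 4. The maximum possible Hamming distance for length-4 strings is 4, so d_H/4 = 4/4 = 1.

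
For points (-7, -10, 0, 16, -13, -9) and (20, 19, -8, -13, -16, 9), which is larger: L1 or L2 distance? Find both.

L1 = |-7 - 20| + |-10 - 19| + |0 - (-8)| + |16 - (-13)| + |-13 - (-16)| + |-9 - 9| = 27 + 29 + 8 + 29 + 3 + 18 = 114
L2 = √(27² + 29² + 8² + 29² + 3² + 18²) = √2808 ≈ 52.9906
L1 ≥ L2 always (equality iff movement is along one axis); L1 > L2 here.
Ratio L1/L2 = 114/√2808 ≈ 2.1513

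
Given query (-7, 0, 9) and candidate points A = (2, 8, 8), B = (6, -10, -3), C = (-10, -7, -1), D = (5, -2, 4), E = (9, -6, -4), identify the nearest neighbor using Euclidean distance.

Distances: d(A) ≈ 12.083, d(B) ≈ 20.3224, d(C) ≈ 12.5698, d(D) ≈ 13.1529, d(E) ≈ 21.4709. Nearest: A = (2, 8, 8) with distance 12.083.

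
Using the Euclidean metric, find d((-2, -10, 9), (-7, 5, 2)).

√(Σ(x_i - y_i)²) = √((-2 - (-7))² + (-10 - 5)² + (9 - 2)²)
= √(5² + (-15)² + 7²) = √(25 + 225 + 49) = √299 ≈ 17.2916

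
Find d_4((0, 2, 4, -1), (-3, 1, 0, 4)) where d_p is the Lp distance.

(Σ|x_i - y_i|^4)^(1/4) = (|0 - (-3)|^4 + |2 - 1|^4 + |4 - 0|^4 + |-1 - 4|^4)^(1/4)
= (3^4 + 1^4 + 4^4 + 5^4)^(1/4) = (81 + 1 + 256 + 625)^(1/4) = (963)^(1/4) ≈ 5.5707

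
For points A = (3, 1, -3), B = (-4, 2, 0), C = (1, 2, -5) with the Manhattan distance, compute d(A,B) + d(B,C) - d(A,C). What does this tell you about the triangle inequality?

d(A,B) = 7 + 1 + 3 = 11, d(B,C) = 5 + 0 + 5 = 10, d(A,C) = 2 + 1 + 2 = 5.
d(A,B) + d(B,C) - d(A,C) = 11 + 10 - 5 = 21 - 5 = 16. This is ≥ 0, so the triangle inequality holds for these points.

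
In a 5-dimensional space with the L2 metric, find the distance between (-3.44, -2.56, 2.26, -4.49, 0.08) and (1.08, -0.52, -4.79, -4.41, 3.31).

(Σ|x_i - y_i|^2)^(1/2) = (|-3.44 - 1.08|^2 + |-2.56 - (-0.52)|^2 + |2.26 - (-4.79)|^2 + |-4.49 - (-4.41)|^2 + |0.08 - 3.31|^2)^(1/2)
= (4.52^2 + 2.04^2 + 7.05^2 + 0.08^2 + 3.23^2)^(1/2) = (20.4304 + 4.1616 + 49.7025 + 0.0064 + 10.4329)^(1/2) = (84.7338)^(1/2) ≈ 9.2051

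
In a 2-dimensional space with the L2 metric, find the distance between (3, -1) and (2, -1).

(Σ|x_i - y_i|^2)^(1/2) = (|3 - 2|^2 + |-1 - (-1)|^2)^(1/2)
= (1^2 + 0^2)^(1/2) = (1 + 0)^(1/2) = (1)^(1/2) = 1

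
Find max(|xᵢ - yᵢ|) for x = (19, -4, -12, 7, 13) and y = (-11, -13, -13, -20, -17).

max(|x_i - y_i|) = max(|19 - (-11)|, |-4 - (-13)|, |-12 - (-13)|, |7 - (-20)|, |13 - (-17)|) = max(30, 9, 1, 27, 30) = 30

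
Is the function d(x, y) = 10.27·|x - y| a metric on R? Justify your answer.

Yes. Since |x - y| is a metric on R and 10.27 > 0, the positive scalar multiple 10.27·|x - y| is also a metric: scaling by a positive constant preserves non-negativity, identity (d=0 ⟺ |x-y|=0 ⟺ x=y), symmetry, and the triangle inequality.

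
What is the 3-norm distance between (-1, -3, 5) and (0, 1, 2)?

(Σ|x_i - y_i|^3)^(1/3) = (|-1 - 0|^3 + |-3 - 1|^3 + |5 - 2|^3)^(1/3)
= (1^3 + 4^3 + 3^3)^(1/3) = (1 + 64 + 27)^(1/3) = (92)^(1/3) ≈ 4.5144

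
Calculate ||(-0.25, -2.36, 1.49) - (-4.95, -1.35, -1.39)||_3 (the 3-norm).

(Σ|x_i - y_i|^3)^(1/3) = (|-0.25 - (-4.95)|^3 + |-2.36 - (-1.35)|^3 + |1.49 - (-1.39)|^3)^(1/3)
= (4.7^3 + 1.01^3 + 2.88^3)^(1/3) ≈ (103.823 + 1.0303 + 23.8879)^(1/3) = (128.7412)^(1/3) ≈ 5.0494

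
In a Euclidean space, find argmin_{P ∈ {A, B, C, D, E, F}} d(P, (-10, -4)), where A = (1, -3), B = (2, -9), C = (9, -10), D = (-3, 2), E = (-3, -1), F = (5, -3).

Distances: d(A) ≈ 11.0454, d(B) = 13, d(C) ≈ 19.9249, d(D) ≈ 9.2195, d(E) ≈ 7.6158, d(F) ≈ 15.0333. Nearest: E = (-3, -1) with distance 7.6158.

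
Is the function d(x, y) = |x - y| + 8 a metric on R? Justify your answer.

No. d fails identity of indiscernibles (specifically d(x,x) = 0): d(8, 8) = |8 - 8| + 8 = 0 + 8 = 8 ≠ 0.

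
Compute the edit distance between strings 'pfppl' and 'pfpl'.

Let D[i][j] be the edit distance between the first i characters of 'pfppl' and the first j characters of 'pfpl', with D[i][0] = i, D[0][j] = j, and D[i][j] = D[i-1][j-1] if the characters match, else 1 + min(D[i-1][j], D[i][j-1], D[i-1][j-1]). Filling the table (rows: prefixes of 'pfppl', columns: prefixes of 'pfpl'):
     ε  p  f  p  l
  ε  0  1  2  3  4
  p  1  0  1  2  3
  f  2  1  0  1  2
  p  3  2  1  0  1
  p  4  3  2  1  1
  l  5  4  3  2  1
The bottom-right entry gives D[5][4] = 1, so no sequence of fewer than 1 edit works. Backtracking through the table gives one optimal edit sequence (1 edit):
  pfppl → pfpl (del p @3)
Edit distance = 1.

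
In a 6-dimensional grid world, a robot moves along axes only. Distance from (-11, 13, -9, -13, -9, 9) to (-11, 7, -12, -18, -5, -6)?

Σ|x_i - y_i| = |-11 - (-11)| + |13 - 7| + |-9 - (-12)| + |-13 - (-18)| + |-9 - (-5)| + |9 - (-6)| = 0 + 6 + 3 + 5 + 4 + 15 = 33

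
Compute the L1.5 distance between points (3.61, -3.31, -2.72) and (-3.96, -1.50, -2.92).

(Σ|x_i - y_i|^1.5)^(1/1.5) = (|3.61 - (-3.96)|^1.5 + |-3.31 - (-1.5)|^1.5 + |-2.72 - (-2.92)|^1.5)^(1/1.5)
= (7.57^1.5 + 1.81^1.5 + 0.2^1.5)^(1/1.5) ≈ (20.8278 + 2.4351 + 0.0894)^(1/1.5) = (23.3523)^(1/1.5) ≈ 8.17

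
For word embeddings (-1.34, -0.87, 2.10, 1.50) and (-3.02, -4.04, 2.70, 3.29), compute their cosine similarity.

With u = (-1.34, -0.87, 2.10, 1.50), v = (-3.02, -4.04, 2.70, 3.29):
u·v = (-1.34)·(-3.02) + (-0.87)·(-4.04) + 2.1·2.7 + 1.5·3.29 = 4.0468 + 3.5148 + 5.67 + 4.935 = 18.1666.
|u| = √((-1.34)² + (-0.87)² + 2.1² + 1.5²) = √(1.7956 + 0.7569 + 4.41 + 2.25) = √9.2125, |v| = √((-3.02)² + (-4.04)² + 2.7² + 3.29²) = √(9.1204 + 16.3216 + 7.29 + 10.8241) = √43.5561.
cos θ = (u·v)/(|u||v|) = 18.1666/(√9.2125·√43.5561) ≈ 0.9069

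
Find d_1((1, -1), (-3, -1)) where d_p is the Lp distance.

Σ|x_i - y_i| = |1 - (-3)| + |-1 - (-1)| = 4 + 0 = 4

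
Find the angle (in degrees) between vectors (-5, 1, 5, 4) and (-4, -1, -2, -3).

With u = (-5, 1, 5, 4), v = (-4, -1, -2, -3):
u·v = (-5)·(-4) + 1·(-1) + 5·(-2) + 4·(-3) = 20 + (-1) + (-10) + (-12) = -3.
|u| = √((-5)² + 1² + 5² + 4²) = √67, |v| = √((-4)² + (-1)² + (-2)² + (-3)²) = √30, so |u||v| = √(67·30) = √2010.
cos θ = (u·v)/(|u||v|) = -3/√2010 ≈ -0.066915
θ = arccos(-0.066915) ≈ 93.84°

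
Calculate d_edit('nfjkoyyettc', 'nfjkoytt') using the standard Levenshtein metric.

Let D[i][j] be the edit distance between the first i characters of 'nfjkoyyettc' and the first j characters of 'nfjkoytt', with D[i][0] = i, D[0][j] = j, and D[i][j] = D[i-1][j-1] if the characters match, else 1 + min(D[i-1][j], D[i][j-1], D[i-1][j-1]). Filling the table (rows: prefixes of 'nfjkoyyettc', columns: prefixes of 'nfjkoytt'):
     ε  n  f  j  k  o  y  t  t
  ε  0  1  2  3  4  5  6  7  8
  n  1  0  1  2  3  4  5  6  7
  f  2  1  0  1  2  3  4  5  6
  j  3  2  1  0  1  2  3  4  5
  k  4  3  2  1  0  1  2  3  4
  o  5  4  3  2  1  0  1  2  3
  y  6  5  4  3  2  1  0  1  2
  y  7  6  5  4  3  2  1  1  2
  e  8  7  6  5  4  3  2  2  2
  t  9  8  7  6  5  4  3  2  2
  t 10  9  8  7  6  5  4  3  2
  c 11 10  9  8  7  6  5  4  3
The bottom-right entry gives D[11][8] = 3, so no sequence of fewer than 3 edits works. Backtracking through the table gives one optimal edit sequence (3 edits):
  nfjkoyyettc → nfjkoyettc (del y @6)
  nfjkoyettc → nfjkoyttc (del e @7)
  nfjkoyttc → nfjkoytt (del c @9)
Edit distance = 3.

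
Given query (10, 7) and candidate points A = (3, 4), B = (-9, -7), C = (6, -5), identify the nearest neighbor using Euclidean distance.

Distances: d(A) ≈ 7.6158, d(B) ≈ 23.6008, d(C) ≈ 12.6491. Nearest: A = (3, 4) with distance 7.6158.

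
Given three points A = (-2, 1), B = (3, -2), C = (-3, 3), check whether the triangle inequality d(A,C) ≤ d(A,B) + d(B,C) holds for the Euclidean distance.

d(A,B) = √(5² + 3²) = √34 ≈ 5.831, d(B,C) = √(6² + 5²) = √61 ≈ 7.8102, d(A,C) = √(1² + 2²) = √5 ≈ 2.2361.
d(A,C) ≈ 2.2361 ≤ 5.831 + 7.8102 = 13.6412. Triangle inequality is satisfied.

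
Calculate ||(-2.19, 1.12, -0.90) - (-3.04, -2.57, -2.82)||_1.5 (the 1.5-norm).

(Σ|x_i - y_i|^1.5)^(1/1.5) = (|-2.19 - (-3.04)|^1.5 + |1.12 - (-2.57)|^1.5 + |-0.9 - (-2.82)|^1.5)^(1/1.5)
= (0.85^1.5 + 3.69^1.5 + 1.92^1.5)^(1/1.5) ≈ (0.7837 + 7.0883 + 2.6604)^(1/1.5) = (10.5324)^(1/1.5) ≈ 4.8049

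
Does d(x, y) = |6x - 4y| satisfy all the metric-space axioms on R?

No. d fails symmetry: d(3, 2) = |6·3 - 4·2| = |10| = 10, but d(2, 3) = |6·2 - 4·3| = |0| = 0. Since 10 ≠ 0, d(x,y) ≠ d(y,x) in general.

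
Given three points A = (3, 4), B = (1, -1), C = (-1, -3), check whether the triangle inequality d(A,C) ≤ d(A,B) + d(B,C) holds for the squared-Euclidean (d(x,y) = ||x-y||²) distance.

d(A,B) = 2² + 5² = 29, d(B,C) = 2² + 2² = 8, d(A,C) = 4² + 7² = 65.
d(A,C) = 65 > 29 + 8 = 37. Triangle inequality is VIOLATED. (Squared-Euclidean is not a metric — this is a counterexample.)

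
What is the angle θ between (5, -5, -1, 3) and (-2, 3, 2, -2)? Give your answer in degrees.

With u = (5, -5, -1, 3), v = (-2, 3, 2, -2):
u·v = 5·(-2) + (-5)·3 + (-1)·2 + 3·(-2) = (-10) + (-15) + (-2) + (-6) = -33.
|u| = √(5² + (-5)² + (-1)² + 3²) = √60, |v| = √((-2)² + 3² + 2² + (-2)²) = √21, so |u||v| = √(60·21) = √1260.
cos θ = (u·v)/(|u||v|) = -33/√1260 ≈ -0.92967
θ = arccos(-0.92967) ≈ 158.38°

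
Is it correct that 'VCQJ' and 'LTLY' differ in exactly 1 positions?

Differing positions: 1, 2, 3, 4. Hamming distance = 4, so the claim that d_H = 1 is false.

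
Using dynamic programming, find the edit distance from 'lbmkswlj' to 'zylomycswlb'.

Let D[i][j] be the edit distance between the first i characters of 'lbmkswlj' and the first j characters of 'zylomycswlb', with D[i][0] = i, D[0][j] = j, and D[i][j] = D[i-1][j-1] if the characters match, else 1 + min(D[i-1][j], D[i][j-1], D[i-1][j-1]). Filling the table (rows: prefixes of 'lbmkswlj', columns: prefixes of 'zylomycswlb'):
     ε  z  y  l  o  m  y  c  s  w  l  b
  ε  0  1  2  3  4  5  6  7  8  9 10 11
  l  1  1  2  2  3  4  5  6  7  8  9 10
  b  2  2  2  3  3  4  5  6  7  8  9  9
  m  3  3  3  3  4  3  4  5  6  7  8  9
  k  4  4  4  4  4  4  4  5  6  7  8  9
  s  5  5  5  5  5  5  5  5  5  6  7  8
  w  6  6  6  6  6  6  6  6  6  5  6  7
  l  7  7  7  6  7  7  7  7  7  6  5  6
  j  8  8  8  7  7  8  8  8  8  7  6  6
The bottom-right entry gives D[8][11] = 6, so no sequence of fewer than 6 edits works. Backtracking through the table gives one optimal edit sequence (6 edits):
  lbmkswlj → zlbmkswlj (ins z @1)
  zlbmkswlj → zylbmkswlj (ins y @2)
  zylbmkswlj → zylomkswlj (sub b→o @4)
  zylomkswlj → zylomykswlj (ins y @6)
  zylomykswlj → zylomycswlj (sub k→c @7)
  zylomycswlj → zylomycswlb (sub j→b @11)
Edit distance = 6.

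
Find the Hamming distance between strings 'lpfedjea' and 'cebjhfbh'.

Differing positions: 1, 2, 3, 4, 5, 6, 7, 8. Hamming distance = 8.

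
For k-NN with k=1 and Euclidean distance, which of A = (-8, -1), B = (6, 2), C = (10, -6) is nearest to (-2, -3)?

Distances: d(A) ≈ 6.3246, d(B) ≈ 9.434, d(C) ≈ 12.3693. Nearest: A = (-8, -1) with distance 6.3246.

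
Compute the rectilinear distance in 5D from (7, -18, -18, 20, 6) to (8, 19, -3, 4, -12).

Σ|x_i - y_i| = |7 - 8| + |-18 - 19| + |-18 - (-3)| + |20 - 4| + |6 - (-12)| = 1 + 37 + 15 + 16 + 18 = 87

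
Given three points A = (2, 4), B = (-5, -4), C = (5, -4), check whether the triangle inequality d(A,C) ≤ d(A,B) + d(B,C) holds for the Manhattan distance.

d(A,B) = 7 + 8 = 15, d(B,C) = 10 + 0 = 10, d(A,C) = 3 + 8 = 11.
d(A,C) = 11 ≤ 15 + 10 = 25. Triangle inequality is satisfied.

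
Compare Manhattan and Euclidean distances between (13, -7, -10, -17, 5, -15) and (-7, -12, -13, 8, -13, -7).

L1 = |13 - (-7)| + |-7 - (-12)| + |-10 - (-13)| + |-17 - 8| + |5 - (-13)| + |-15 - (-7)| = 20 + 5 + 3 + 25 + 18 + 8 = 79
L2 = √(20² + 5² + 3² + 25² + 18² + 8²) = √1447 ≈ 38.0395
L1 ≥ L2 always (equality iff movement is along one axis); L1 > L2 here.
Ratio L1/L2 = 79/√1447 ≈ 2.0768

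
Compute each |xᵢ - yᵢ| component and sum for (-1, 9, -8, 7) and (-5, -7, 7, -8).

Σ|x_i - y_i| = |-1 - (-5)| + |9 - (-7)| + |-8 - 7| + |7 - (-8)| = 4 + 16 + 15 + 15 = 50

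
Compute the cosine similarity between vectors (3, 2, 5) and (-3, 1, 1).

With u = (3, 2, 5), v = (-3, 1, 1):
u·v = 3·(-3) + 2·1 + 5·1 = (-9) + 2 + 5 = -2.
|u| = √(3² + 2² + 5²) = √38, |v| = √((-3)² + 1² + 1²) = √11, so |u||v| = √(38·11) = √418.
cos θ = (u·v)/(|u||v|) = -2/√418 ≈ -0.0978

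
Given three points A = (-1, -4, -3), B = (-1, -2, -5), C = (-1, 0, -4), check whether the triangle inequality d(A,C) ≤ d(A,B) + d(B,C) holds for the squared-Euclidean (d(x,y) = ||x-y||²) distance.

d(A,B) = 0² + 2² + 2² = 8, d(B,C) = 0² + 2² + 1² = 5, d(A,C) = 0² + 4² + 1² = 17.
d(A,C) = 17 > 8 + 5 = 13. Triangle inequality is VIOLATED. (Squared-Euclidean is not a metric — this is a counterexample.)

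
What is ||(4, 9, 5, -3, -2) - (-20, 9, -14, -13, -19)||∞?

max(|x_i - y_i|) = max(|4 - (-20)|, |9 - 9|, |5 - (-14)|, |-3 - (-13)|, |-2 - (-19)|) = max(24, 0, 19, 10, 17) = 24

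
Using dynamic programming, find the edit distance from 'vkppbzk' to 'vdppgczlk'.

Let D[i][j] be the edit distance between the first i characters of 'vkppbzk' and the first j characters of 'vdppgczlk', with D[i][0] = i, D[0][j] = j, and D[i][j] = D[i-1][j-1] if the characters match, else 1 + min(D[i-1][j], D[i][j-1], D[i-1][j-1]). Filling the table (rows: prefixes of 'vkppbzk', columns: prefixes of 'vdppgczlk'):
     ε  v  d  p  p  g  c  z  l  k
  ε  0  1  2  3  4  5  6  7  8  9
  v  1  0  1  2  3  4  5  6  7  8
  k  2  1  1  2  3  4  5  6  7  7
  p  3  2  2  1  2  3  4  5  6  7
  p  4  3  3  2  1  2  3  4  5  6
  b  5  4  4  3  2  2  3  4  5  6
  z  6  5  5  4  3  3  3  3  4  5
  k  7  6  6  5  4  4  4  4  4  4
The bottom-right entry gives D[7][9] = 4, so no sequence of fewer than 4 edits works. Backtracking through the table gives one optimal edit sequence (4 edits):
  vkppbzk → vdppbzk (sub k→d @2)
  vdppbzk → vdppgbzk (ins g @5)
  vdppgbzk → vdppgczk (sub b→c @6)
  vdppgczk → vdppgczlk (ins l @8)
Edit distance = 4.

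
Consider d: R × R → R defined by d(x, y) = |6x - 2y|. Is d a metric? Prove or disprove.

No. d fails symmetry: d(2, 8) = |6·2 - 2·8| = |-4| = 4, but d(8, 2) = |6·8 - 2·2| = |44| = 44. Since 4 ≠ 44, d(x,y) ≠ d(y,x) in general.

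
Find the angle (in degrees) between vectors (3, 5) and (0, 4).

With u = (3, 5), v = (0, 4):
u·v = 3·0 + 5·4 = 0 + 20 = 20.
|u| = √(3² + 5²) = √34, |v| = √(0² + 4²) = √16, so |u||v| = √(34·16) = √544.
cos θ = (u·v)/(|u||v|) = 20/√544 ≈ 0.857493
θ = arccos(0.857493) ≈ 30.96°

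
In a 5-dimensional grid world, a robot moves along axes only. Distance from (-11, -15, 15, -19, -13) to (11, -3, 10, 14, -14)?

Σ|x_i - y_i| = |-11 - 11| + |-15 - (-3)| + |15 - 10| + |-19 - 14| + |-13 - (-14)| = 22 + 12 + 5 + 33 + 1 = 73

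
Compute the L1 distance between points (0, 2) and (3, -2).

Σ|x_i - y_i| = |0 - 3| + |2 - (-2)| = 3 + 4 = 7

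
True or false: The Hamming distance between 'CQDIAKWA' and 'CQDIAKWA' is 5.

Differing positions: none. Hamming distance = 0, so the claim that d_H = 5 is false.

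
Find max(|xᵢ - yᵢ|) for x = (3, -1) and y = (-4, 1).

max(|x_i - y_i|) = max(|3 - (-4)|, |-1 - 1|) = max(7, 2) = 7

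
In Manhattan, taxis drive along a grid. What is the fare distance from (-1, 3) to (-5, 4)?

Σ|x_i - y_i| = |-1 - (-5)| + |3 - 4| = 4 + 1 = 5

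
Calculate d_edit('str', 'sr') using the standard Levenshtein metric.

Let D[i][j] be the edit distance between the first i characters of 'str' and the first j characters of 'sr', with D[i][0] = i, D[0][j] = j, and D[i][j] = D[i-1][j-1] if the characters match, else 1 + min(D[i-1][j], D[i][j-1], D[i-1][j-1]). Filling the table (rows: prefixes of 'str', columns: prefixes of 'sr'):
     ε  s  r
  ε  0  1  2
  s  1  0  1
  t  2  1  1
  r  3  2  1
The bottom-right entry gives D[3][2] = 1, so no sequence of fewer than 1 edit works. Backtracking through the table gives one optimal edit sequence (1 edit):
  str → sr (del t @2)
Edit distance = 1.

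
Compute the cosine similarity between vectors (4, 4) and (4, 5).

With u = (4, 4), v = (4, 5):
u·v = 4·4 + 4·5 = 16 + 20 = 36.
|u| = √(4² + 4²) = √32, |v| = √(4² + 5²) = √41, so |u||v| = √(32·41) = √1312.
cos θ = (u·v)/(|u||v|) = 36/√1312 ≈ 0.9939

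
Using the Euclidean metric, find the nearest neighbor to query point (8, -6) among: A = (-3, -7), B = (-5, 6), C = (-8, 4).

Distances: d(A) ≈ 11.0454, d(B) ≈ 17.6918, d(C) ≈ 18.868. Nearest: A = (-3, -7) with distance 11.0454.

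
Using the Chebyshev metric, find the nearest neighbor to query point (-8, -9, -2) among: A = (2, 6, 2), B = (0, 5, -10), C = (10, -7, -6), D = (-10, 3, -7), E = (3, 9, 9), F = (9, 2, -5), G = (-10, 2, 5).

Distances: d(A) = 15, d(B) = 14, d(C) = 18, d(D) = 12, d(E) = 18, d(F) = 17, d(G) = 11. Nearest: G = (-10, 2, 5) with distance 11.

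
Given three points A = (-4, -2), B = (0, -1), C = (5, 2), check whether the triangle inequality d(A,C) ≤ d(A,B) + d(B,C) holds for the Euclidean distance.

d(A,B) = √(4² + 1²) = √17 ≈ 4.1231, d(B,C) = √(5² + 3²) = √34 ≈ 5.831, d(A,C) = √(9² + 4²) = √97 ≈ 9.8489.
d(A,C) ≈ 9.8489 ≤ 4.1231 + 5.831 = 9.9541. Triangle inequality is satisfied.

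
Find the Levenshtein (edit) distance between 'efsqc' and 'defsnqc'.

Let D[i][j] be the edit distance between the first i characters of 'efsqc' and the first j characters of 'defsnqc', with D[i][0] = i, D[0][j] = j, and D[i][j] = D[i-1][j-1] if the characters match, else 1 + min(D[i-1][j], D[i][j-1], D[i-1][j-1]). Filling the table (rows: prefixes of 'efsqc', columns: prefixes of 'defsnqc'):
     ε  d  e  f  s  n  q  c
  ε  0  1  2  3  4  5  6  7
  e  1  1  1  2  3  4  5  6
  f  2  2  2  1  2  3  4  5
  s  3  3  3  2  1  2  3  4
  q  4  4  4  3  2  2  2  3
  c  5  5  5  4  3  3  3  2
The bottom-right entry gives D[5][7] = 2, so no sequence of fewer than 2 edits works. Backtracking through the table gives one optimal edit sequence (2 edits):
  efsqc → defsqc (ins d @1)
  defsqc → defsnqc (ins n @5)
Edit distance = 2.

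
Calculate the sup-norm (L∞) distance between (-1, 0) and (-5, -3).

max(|x_i - y_i|) = max(|-1 - (-5)|, |0 - (-3)|) = max(4, 3) = 4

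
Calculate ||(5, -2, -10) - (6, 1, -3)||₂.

√(Σ(x_i - y_i)²) = √((5 - 6)² + (-2 - 1)² + (-10 - (-3))²)
= √((-1)² + (-3)² + (-7)²) = √(1 + 9 + 49) = √59 ≈ 7.6811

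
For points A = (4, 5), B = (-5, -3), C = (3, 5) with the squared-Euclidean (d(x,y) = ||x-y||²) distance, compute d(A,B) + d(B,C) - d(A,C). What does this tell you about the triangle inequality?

d(A,B) = 9² + 8² = 145, d(B,C) = 8² + 8² = 128, d(A,C) = 1² + 0² = 1.
d(A,B) + d(B,C) - d(A,C) = 145 + 128 - 1 = 273 - 1 = 272. This is ≥ 0, so the triangle inequality holds for these points.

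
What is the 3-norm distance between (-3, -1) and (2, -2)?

(Σ|x_i - y_i|^3)^(1/3) = (|-3 - 2|^3 + |-1 - (-2)|^3)^(1/3)
= (5^3 + 1^3)^(1/3) = (125 + 1)^(1/3) = (126)^(1/3) ≈ 5.0133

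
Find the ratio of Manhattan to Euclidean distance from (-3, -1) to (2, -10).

L1 = |-3 - 2| + |-1 - (-10)| = 5 + 9 = 14
L2 = √(5² + 9²) = √106 ≈ 10.2956
L1 ≥ L2 always (equality iff movement is along one axis); L1 > L2 here.
Ratio L1/L2 = 14/√106 ≈ 1.3598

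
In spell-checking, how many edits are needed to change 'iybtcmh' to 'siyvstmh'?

Let D[i][j] be the edit distance between the first i characters of 'iybtcmh' and the first j characters of 'siyvstmh', with D[i][0] = i, D[0][j] = j, and D[i][j] = D[i-1][j-1] if the characters match, else 1 + min(D[i-1][j], D[i][j-1], D[i-1][j-1]). Filling the table (rows: prefixes of 'iybtcmh', columns: prefixes of 'siyvstmh'):
     ε  s  i  y  v  s  t  m  h
  ε  0  1  2  3  4  5  6  7  8
  i  1  1  1  2  3  4  5  6  7
  y  2  2  2  1  2  3  4  5  6
  b  3  3  3  2  2  3  4  5  6
  t  4  4  4  3  3  3  3  4  5
  c  5  5  5  4  4  4  4  4  5
  m  6  6  6  5  5  5  5  4  5
  h  7  7  7  6  6  6  6  5  4
The bottom-right entry gives D[7][8] = 4, so no sequence of fewer than 4 edits works. Backtracking through the table gives one optimal edit sequence (4 edits):
  iybtcmh → siybtcmh (ins s @1)
  siybtcmh → siyvtcmh (sub b→v @4)
  siyvtcmh → siyvscmh (sub t→s @5)
  siyvscmh → siyvstmh (sub c→t @6)
Edit distance = 4.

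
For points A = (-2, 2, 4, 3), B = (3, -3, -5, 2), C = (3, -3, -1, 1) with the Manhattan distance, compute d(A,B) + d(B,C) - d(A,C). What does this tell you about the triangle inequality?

d(A,B) = 5 + 5 + 9 + 1 = 20, d(B,C) = 0 + 0 + 4 + 1 = 5, d(A,C) = 5 + 5 + 5 + 2 = 17.
d(A,B) + d(B,C) - d(A,C) = 20 + 5 - 17 = 25 - 17 = 8. This is ≥ 0, so the triangle inequality holds for these points.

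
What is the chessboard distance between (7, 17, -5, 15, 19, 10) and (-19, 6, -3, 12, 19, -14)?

max(|x_i - y_i|) = max(|7 - (-19)|, |17 - 6|, |-5 - (-3)|, |15 - 12|, |19 - 19|, |10 - (-14)|) = max(26, 11, 2, 3, 0, 24) = 26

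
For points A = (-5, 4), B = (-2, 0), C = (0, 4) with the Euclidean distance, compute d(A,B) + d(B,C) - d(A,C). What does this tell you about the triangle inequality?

d(A,B) = √(3² + 4²) = √25 = 5, d(B,C) = √(2² + 4²) = √20 ≈ 4.4721, d(A,C) = √(5² + 0²) = √25 = 5.
d(A,B) + d(B,C) - d(A,C) = 5 + 4.4721 - 5 = 9.4721 - 5 = 4.4721 (to 4 decimal places). This is ≥ 0, so the triangle inequality holds for these points.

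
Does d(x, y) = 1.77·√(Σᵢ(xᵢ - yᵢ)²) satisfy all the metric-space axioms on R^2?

Yes. The L2 (Euclidean) norm induces a metric on R^2, and multiplying a metric by a positive constant 1.77 > 0 preserves all four axioms: non-negativity (1.77·||x-y|| ≥ 0), identity (1.77·||x-y|| = 0 ⟺ ||x-y|| = 0 ⟺ x = y), symmetry (||x-y|| = ||y-x||), and the triangle inequality (1.77·||x-z|| ≤ 1.77·||x-y|| + 1.77·||y-z||). So d is a metric.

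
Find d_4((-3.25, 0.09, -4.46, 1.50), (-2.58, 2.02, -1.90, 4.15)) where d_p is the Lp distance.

(Σ|x_i - y_i|^4)^(1/4) = (|-3.25 - (-2.58)|^4 + |0.09 - 2.02|^4 + |-4.46 - (-1.9)|^4 + |1.5 - 4.15|^4)^(1/4)
= (0.67^4 + 1.93^4 + 2.56^4 + 2.65^4)^(1/4) ≈ (0.2015 + 13.8749 + 42.9497 + 49.3155)^(1/4) = (106.3416)^(1/4) ≈ 3.2113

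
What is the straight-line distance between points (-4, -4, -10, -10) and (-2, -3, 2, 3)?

√(Σ(x_i - y_i)²) = √((-4 - (-2))² + (-4 - (-3))² + (-10 - 2)² + (-10 - 3)²)
= √((-2)² + (-1)² + (-12)² + (-13)²) = √(4 + 1 + 144 + 169) = √318 ≈ 17.8326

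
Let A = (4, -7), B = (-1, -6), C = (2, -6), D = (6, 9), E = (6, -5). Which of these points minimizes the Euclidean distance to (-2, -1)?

Distances: d(A) ≈ 8.4853, d(B) ≈ 5.099, d(C) ≈ 6.4031, d(D) ≈ 12.8062, d(E) ≈ 8.9443. Nearest: B = (-1, -6) with distance 5.099.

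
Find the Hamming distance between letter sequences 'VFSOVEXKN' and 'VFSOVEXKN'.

Differing positions: none. Hamming distance = 0.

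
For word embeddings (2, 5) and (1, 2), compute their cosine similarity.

With u = (2, 5), v = (1, 2):
u·v = 2·1 + 5·2 = 2 + 10 = 12.
|u| = √(2² + 5²) = √29, |v| = √(1² + 2²) = √5, so |u||v| = √(29·5) = √145.
cos θ = (u·v)/(|u||v|) = 12/√145 ≈ 0.9965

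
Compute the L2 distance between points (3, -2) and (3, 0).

(Σ|x_i - y_i|^2)^(1/2) = (|3 - 3|^2 + |-2 - 0|^2)^(1/2)
= (0^2 + 2^2)^(1/2) = (0 + 4)^(1/2) = (4)^(1/2) = 2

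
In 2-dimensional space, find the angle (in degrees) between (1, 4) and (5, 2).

With u = (1, 4), v = (5, 2):
u·v = 1·5 + 4·2 = 5 + 8 = 13.
|u| = √(1² + 4²) = √17, |v| = √(5² + 2²) = √29, so |u||v| = √(17·29) = √493.
cos θ = (u·v)/(|u||v|) = 13/√493 ≈ 0.585491
θ = arccos(0.585491) ≈ 54.16°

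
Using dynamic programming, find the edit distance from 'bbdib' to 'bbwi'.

Let D[i][j] be the edit distance between the first i characters of 'bbdib' and the first j characters of 'bbwi', with D[i][0] = i, D[0][j] = j, and D[i][j] = D[i-1][j-1] if the characters match, else 1 + min(D[i-1][j], D[i][j-1], D[i-1][j-1]). Filling the table (rows: prefixes of 'bbdib', columns: prefixes of 'bbwi'):
     ε  b  b  w  i
  ε  0  1  2  3  4
  b  1  0  1  2  3
  b  2  1  0  1  2
  d  3  2  1  1  2
  i  4  3  2  2  1
  b  5  4  3  3  2
The bottom-right entry gives D[5][4] = 2, so no sequence of fewer than 2 edits works. Backtracking through the table gives one optimal edit sequence (2 edits):
  bbdib → bbwib (sub d→w @3)
  bbwib → bbwi (del b @5)
Edit distance = 2.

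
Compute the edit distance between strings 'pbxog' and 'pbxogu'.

Let D[i][j] be the edit distance between the first i characters of 'pbxog' and the first j characters of 'pbxogu', with D[i][0] = i, D[0][j] = j, and D[i][j] = D[i-1][j-1] if the characters match, else 1 + min(D[i-1][j], D[i][j-1], D[i-1][j-1]). Filling the table (rows: prefixes of 'pbxog', columns: prefixes of 'pbxogu'):
     ε  p  b  x  o  g  u
  ε  0  1  2  3  4  5  6
  p  1  0  1  2  3  4  5
  b  2  1  0  1  2  3  4
  x  3  2  1  0  1  2  3
  o  4  3  2  1  0  1  2
  g  5  4  3  2  1  0  1
The bottom-right entry gives D[5][6] = 1, so no sequence of fewer than 1 edit works. Backtracking through the table gives one optimal edit sequence (1 edit):
  pbxog → pbxogu (ins u @6)
Edit distance = 1.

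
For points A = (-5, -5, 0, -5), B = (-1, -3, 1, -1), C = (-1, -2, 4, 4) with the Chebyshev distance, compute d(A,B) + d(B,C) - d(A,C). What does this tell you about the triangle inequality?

d(A,B) = max(4, 2, 1, 4) = 4, d(B,C) = max(0, 1, 3, 5) = 5, d(A,C) = max(4, 3, 4, 9) = 9.
d(A,B) + d(B,C) - d(A,C) = 4 + 5 - 9 = 9 - 9 = 0. This is ≥ 0, so the triangle inequality holds for these points.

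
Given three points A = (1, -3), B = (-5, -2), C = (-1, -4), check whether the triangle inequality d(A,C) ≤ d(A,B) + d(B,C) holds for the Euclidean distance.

d(A,B) = √(6² + 1²) = √37 ≈ 6.0828, d(B,C) = √(4² + 2²) = √20 ≈ 4.4721, d(A,C) = √(2² + 1²) = √5 ≈ 2.2361.
d(A,C) ≈ 2.2361 ≤ 6.0828 + 4.4721 = 10.5549. Triangle inequality is satisfied.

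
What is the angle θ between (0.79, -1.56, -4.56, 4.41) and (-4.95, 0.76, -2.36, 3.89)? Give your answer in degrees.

With u = (0.79, -1.56, -4.56, 4.41), v = (-4.95, 0.76, -2.36, 3.89):
u·v = 0.79·(-4.95) + (-1.56)·0.76 + (-4.56)·(-2.36) + 4.41·3.89 = (-3.9105) + (-1.1856) + 10.7616 + 17.1549 = 22.8204.
|u| = √(0.79² + (-1.56)² + (-4.56)² + 4.41²) = √(0.6241 + 2.4336 + 20.7936 + 19.4481) = √43.2994, |v| = √((-4.95)² + 0.76² + (-2.36)² + 3.89²) = √(24.5025 + 0.5776 + 5.5696 + 15.1321) = √45.7818.
cos θ = (u·v)/(|u||v|) = 22.8204/(√43.2994·√45.7818) ≈ 0.51255
θ = arccos(0.51255) ≈ 59.17°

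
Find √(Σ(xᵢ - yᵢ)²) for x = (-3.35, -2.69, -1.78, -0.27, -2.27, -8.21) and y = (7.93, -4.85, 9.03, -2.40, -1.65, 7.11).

√(Σ(x_i - y_i)²) = √((-3.35 - 7.93)² + (-2.69 - (-4.85))² + (-1.78 - 9.03)² + (-0.27 - (-2.4))² + (-2.27 - (-1.65))² + (-8.21 - 7.11)²)
= √((-11.28)² + 2.16² + (-10.81)² + 2.13² + (-0.62)² + (-15.32)²) = √(127.2384 + 4.6656 + 116.8561 + 4.5369 + 0.3844 + 234.7024) = √488.3838 ≈ 22.0994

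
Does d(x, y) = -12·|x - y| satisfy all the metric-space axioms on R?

No. With c = -12 < 0, d fails non-negativity: d(9, 15) = -12·|9 - 15| = -12·6 = -72 < 0.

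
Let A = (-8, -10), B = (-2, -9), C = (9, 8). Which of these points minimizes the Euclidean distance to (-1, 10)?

Distances: d(A) ≈ 21.1896, d(B) ≈ 19.0263, d(C) ≈ 10.198. Nearest: C = (9, 8) with distance 10.198.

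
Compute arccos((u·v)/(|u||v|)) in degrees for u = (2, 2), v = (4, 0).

With u = (2, 2), v = (4, 0):
u·v = 2·4 + 2·0 = 8 + 0 = 8.
|u| = √(2² + 2²) = √8, |v| = √(4² + 0²) = √16, so |u||v| = √(8·16) = √128.
cos θ = (u·v)/(|u||v|) = 8/√128 ≈ 0.707107
θ = arccos(0.707107) ≈ 45°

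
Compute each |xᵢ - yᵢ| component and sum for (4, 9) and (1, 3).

Σ|x_i - y_i| = |4 - 1| + |9 - 3| = 3 + 6 = 9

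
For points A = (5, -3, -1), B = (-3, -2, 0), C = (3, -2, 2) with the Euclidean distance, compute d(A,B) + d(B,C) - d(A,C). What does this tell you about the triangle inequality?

d(A,B) = √(8² + 1² + 1²) = √66 ≈ 8.124, d(B,C) = √(6² + 0² + 2²) = √40 ≈ 6.3246, d(A,C) = √(2² + 1² + 3²) = √14 ≈ 3.7417.
d(A,B) + d(B,C) - d(A,C) = 8.124 + 6.3246 - 3.7417 = 14.4486 - 3.7417 = 10.7069 (to 4 decimal places). This is ≥ 0, so the triangle inequality holds for these points.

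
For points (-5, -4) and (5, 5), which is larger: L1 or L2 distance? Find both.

L1 = |-5 - 5| + |-4 - 5| = 10 + 9 = 19
L2 = √(10² + 9²) = √181 ≈ 13.4536
L1 ≥ L2 always (equality iff movement is along one axis); L1 > L2 here.
Ratio L1/L2 = 19/√181 ≈ 1.4123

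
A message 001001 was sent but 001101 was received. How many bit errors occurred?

Differing positions: 4. Hamming distance = 1.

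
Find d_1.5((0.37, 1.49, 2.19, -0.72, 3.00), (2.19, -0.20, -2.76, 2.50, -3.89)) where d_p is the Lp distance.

(Σ|x_i - y_i|^1.5)^(1/1.5) = (|0.37 - 2.19|^1.5 + |1.49 - (-0.2)|^1.5 + |2.19 - (-2.76)|^1.5 + |-0.72 - 2.5|^1.5 + |3 - (-3.89)|^1.5)^(1/1.5)
= (1.82^1.5 + 1.69^1.5 + 4.95^1.5 + 3.22^1.5 + 6.89^1.5)^(1/1.5) ≈ (2.4553 + 2.197 + 11.0131 + 5.7781 + 18.0854)^(1/1.5) = (39.5289)^(1/1.5) ≈ 11.6041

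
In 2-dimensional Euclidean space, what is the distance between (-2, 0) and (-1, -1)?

√(Σ(x_i - y_i)²) = √((-2 - (-1))² + (0 - (-1))²)
= √((-1)² + 1²) = √(1 + 1) = √2 ≈ 1.4142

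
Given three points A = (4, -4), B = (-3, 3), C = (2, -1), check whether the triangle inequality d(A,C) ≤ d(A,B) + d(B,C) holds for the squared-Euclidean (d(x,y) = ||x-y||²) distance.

d(A,B) = 7² + 7² = 98, d(B,C) = 5² + 4² = 41, d(A,C) = 2² + 3² = 13.
d(A,C) = 13 ≤ 98 + 41 = 139. Triangle inequality is satisfied.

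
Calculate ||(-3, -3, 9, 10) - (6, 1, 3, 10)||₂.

√(Σ(x_i - y_i)²) = √((-3 - 6)² + (-3 - 1)² + (9 - 3)² + (10 - 10)²)
= √((-9)² + (-4)² + 6² + 0²) = √(81 + 16 + 36 + 0) = √133 ≈ 11.5326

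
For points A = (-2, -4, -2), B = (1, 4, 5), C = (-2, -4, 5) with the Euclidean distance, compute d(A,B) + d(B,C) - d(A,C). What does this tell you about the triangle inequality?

d(A,B) = √(3² + 8² + 7²) = √122 ≈ 11.0454, d(B,C) = √(3² + 8² + 0²) = √73 ≈ 8.544, d(A,C) = √(0² + 0² + 7²) = √49 = 7.
d(A,B) + d(B,C) - d(A,C) = 11.0454 + 8.544 - 7 = 19.5894 - 7 = 12.5894 (to 4 decimal places). This is ≥ 0, so the triangle inequality holds for these points.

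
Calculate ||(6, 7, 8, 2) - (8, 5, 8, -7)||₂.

√(Σ(x_i - y_i)²) = √((6 - 8)² + (7 - 5)² + (8 - 8)² + (2 - (-7))²)
= √((-2)² + 2² + 0² + 9²) = √(4 + 4 + 0 + 81) = √89 ≈ 9.434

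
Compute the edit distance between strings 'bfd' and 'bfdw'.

Let D[i][j] be the edit distance between the first i characters of 'bfd' and the first j characters of 'bfdw', with D[i][0] = i, D[0][j] = j, and D[i][j] = D[i-1][j-1] if the characters match, else 1 + min(D[i-1][j], D[i][j-1], D[i-1][j-1]). Filling the table (rows: prefixes of 'bfd', columns: prefixes of 'bfdw'):
     ε  b  f  d  w
  ε  0  1  2  3  4
  b  1  0  1  2  3
  f  2  1  0  1  2
  d  3  2  1  0  1
The bottom-right entry gives D[3][4] = 1, so no sequence of fewer than 1 edit works. Backtracking through the table gives one optimal edit sequence (1 edit):
  bfd → bfdw (ins w @4)
Edit distance = 1.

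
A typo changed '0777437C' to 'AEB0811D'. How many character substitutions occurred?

Differing positions: 1, 2, 3, 4, 5, 6, 7, 8. Hamming distance = 8.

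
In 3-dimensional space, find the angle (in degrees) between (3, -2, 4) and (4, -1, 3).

With u = (3, -2, 4), v = (4, -1, 3):
u·v = 3·4 + (-2)·(-1) + 4·3 = 12 + 2 + 12 = 26.
|u| = √(3² + (-2)² + 4²) = √29, |v| = √(4² + (-1)² + 3²) = √26, so |u||v| = √(29·26) = √754.
cos θ = (u·v)/(|u||v|) = 26/√754 ≈ 0.946864
θ = arccos(0.946864) ≈ 18.76°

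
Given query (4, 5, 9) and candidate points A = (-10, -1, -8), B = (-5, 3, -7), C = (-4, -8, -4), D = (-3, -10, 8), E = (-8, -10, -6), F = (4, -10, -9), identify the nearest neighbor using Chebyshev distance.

Distances: d(A) = 17, d(B) = 16, d(C) = 13, d(D) = 15, d(E) = 15, d(F) = 18. Nearest: C = (-4, -8, -4) with distance 13.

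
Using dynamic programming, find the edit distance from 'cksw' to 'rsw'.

Let D[i][j] be the edit distance between the first i characters of 'cksw' and the first j characters of 'rsw', with D[i][0] = i, D[0][j] = j, and D[i][j] = D[i-1][j-1] if the characters match, else 1 + min(D[i-1][j], D[i][j-1], D[i-1][j-1]). Filling the table (rows: prefixes of 'cksw', columns: prefixes of 'rsw'):
     ε  r  s  w
  ε  0  1  2  3
  c  1  1  2  3
  k  2  2  2  3
  s  3  3  2  3
  w  4  4  3  2
The bottom-right entry gives D[4][3] = 2, so no sequence of fewer than 2 edits works. Backtracking through the table gives one optimal edit sequence (2 edits):
  cksw → ksw (del c @1)
  ksw → rsw (sub k→r @1)
Edit distance = 2.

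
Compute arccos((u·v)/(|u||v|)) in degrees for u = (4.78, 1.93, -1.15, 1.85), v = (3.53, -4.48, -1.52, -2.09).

With u = (4.78, 1.93, -1.15, 1.85), v = (3.53, -4.48, -1.52, -2.09):
u·v = 4.78·3.53 + 1.93·(-4.48) + (-1.15)·(-1.52) + 1.85·(-2.09) = 16.8734 + (-8.6464) + 1.748 + (-3.8665) = 6.1085.
|u| = √(4.78² + 1.93² + (-1.15)² + 1.85²) = √(22.8484 + 3.7249 + 1.3225 + 3.4225) = √31.3183, |v| = √(3.53² + (-4.48)² + (-1.52)² + (-2.09)²) = √(12.4609 + 20.0704 + 2.3104 + 4.3681) = √39.2098.
cos θ = (u·v)/(|u||v|) = 6.1085/(√31.3183·√39.2098) ≈ 0.174316
θ = arccos(0.174316) ≈ 79.96°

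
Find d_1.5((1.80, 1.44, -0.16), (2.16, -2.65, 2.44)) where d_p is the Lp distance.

(Σ|x_i - y_i|^1.5)^(1/1.5) = (|1.8 - 2.16|^1.5 + |1.44 - (-2.65)|^1.5 + |-0.16 - 2.44|^1.5)^(1/1.5)
= (0.36^1.5 + 4.09^1.5 + 2.6^1.5)^(1/1.5) ≈ (0.216 + 8.2715 + 4.1924)^(1/1.5) = (12.6799)^(1/1.5) ≈ 5.4376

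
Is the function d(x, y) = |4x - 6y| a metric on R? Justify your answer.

No. d fails symmetry: d(3, 4) = |4·3 - 6·4| = |-12| = 12, but d(4, 3) = |4·4 - 6·3| = |-2| = 2. Since 12 ≠ 2, d(x,y) ≠ d(y,x) in general.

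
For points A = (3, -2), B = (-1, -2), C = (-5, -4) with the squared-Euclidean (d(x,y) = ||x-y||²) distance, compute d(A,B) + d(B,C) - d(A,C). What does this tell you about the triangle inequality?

d(A,B) = 4² + 0² = 16, d(B,C) = 4² + 2² = 20, d(A,C) = 8² + 2² = 68.
d(A,B) + d(B,C) - d(A,C) = 16 + 20 - 68 = 36 - 68 = -32. This is < 0, so the triangle inequality FAILS for these points (squared-Euclidean is not a metric).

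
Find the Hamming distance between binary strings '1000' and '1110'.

Differing positions: 2, 3. Hamming distance = 2.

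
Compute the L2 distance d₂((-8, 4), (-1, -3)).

√(Σ(x_i - y_i)²) = √((-8 - (-1))² + (4 - (-3))²)
= √((-7)² + 7²) = √(49 + 49) = √98 ≈ 9.8995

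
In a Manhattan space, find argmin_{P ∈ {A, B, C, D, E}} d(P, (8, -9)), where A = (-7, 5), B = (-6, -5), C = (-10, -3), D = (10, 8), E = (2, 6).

Distances: d(A) = 29, d(B) = 18, d(C) = 24, d(D) = 19, d(E) = 21. Nearest: B = (-6, -5) with distance 18.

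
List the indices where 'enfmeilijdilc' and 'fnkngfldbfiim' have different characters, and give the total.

Differing positions: 1, 3, 4, 5, 6, 8, 9, 10, 12, 13. Hamming distance = 10.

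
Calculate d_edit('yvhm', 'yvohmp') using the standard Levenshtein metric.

Let D[i][j] be the edit distance between the first i characters of 'yvhm' and the first j characters of 'yvohmp', with D[i][0] = i, D[0][j] = j, and D[i][j] = D[i-1][j-1] if the characters match, else 1 + min(D[i-1][j], D[i][j-1], D[i-1][j-1]). Filling the table (rows: prefixes of 'yvhm', columns: prefixes of 'yvohmp'):
     ε  y  v  o  h  m  p
  ε  0  1  2  3  4  5  6
  y  1  0  1  2  3  4  5
  v  2  1  0  1  2  3  4
  h  3  2  1  1  1  2  3
  m  4  3  2  2  2  1  2
The bottom-right entry gives D[4][6] = 2, so no sequence of fewer than 2 edits works. Backtracking through the table gives one optimal edit sequence (2 edits):
  yvhm → yvohm (ins o @3)
  yvohm → yvohmp (ins p @6)
Edit distance = 2.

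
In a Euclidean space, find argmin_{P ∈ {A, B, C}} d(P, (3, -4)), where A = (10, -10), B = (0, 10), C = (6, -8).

Distances: d(A) ≈ 9.2195, d(B) ≈ 14.3178, d(C) = 5. Nearest: C = (6, -8) with distance 5.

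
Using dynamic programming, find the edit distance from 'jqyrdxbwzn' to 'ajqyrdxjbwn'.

Let D[i][j] be the edit distance between the first i characters of 'jqyrdxbwzn' and the first j characters of 'ajqyrdxjbwn', with D[i][0] = i, D[0][j] = j, and D[i][j] = D[i-1][j-1] if the characters match, else 1 + min(D[i-1][j], D[i][j-1], D[i-1][j-1]). Filling the table (rows: prefixes of 'jqyrdxbwzn', columns: prefixes of 'ajqyrdxjbwn'):
     ε  a  j  q  y  r  d  x  j  b  w  n
  ε  0  1  2  3  4  5  6  7  8  9 10 11
  j  1  1  1  2  3  4  5  6  7  8  9 10
  q  2  2  2  1  2  3  4  5  6  7  8  9
  y  3  3  3  2  1  2  3  4  5  6  7  8
  r  4  4  4  3  2  1  2  3  4  5  6  7
  d  5  5  5  4  3  2  1  2  3  4  5  6
  x  6  6  6  5  4  3  2  1  2  3  4  5
  b  7  7  7  6  5  4  3  2  2  2  3  4
  w  8  8  8  7  6  5  4  3  3  3  2  3
  z  9  9  9  8  7  6  5  4  4  4  3  3
  n 10 10 10  9  8  7  6  5  5  5  4  3
The bottom-right entry gives D[10][11] = 3, so no sequence of fewer than 3 edits works. Backtracking through the table gives one optimal edit sequence (3 edits):
  jqyrdxbwzn → ajqyrdxbwzn (ins a @1)
  ajqyrdxbwzn → ajqyrdxjbwzn (ins j @8)
  ajqyrdxjbwzn → ajqyrdxjbwn (del z @11)
Edit distance = 3.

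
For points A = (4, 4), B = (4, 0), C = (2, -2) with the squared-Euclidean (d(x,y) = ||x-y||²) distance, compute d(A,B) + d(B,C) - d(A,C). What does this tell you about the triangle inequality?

d(A,B) = 0² + 4² = 16, d(B,C) = 2² + 2² = 8, d(A,C) = 2² + 6² = 40.
d(A,B) + d(B,C) - d(A,C) = 16 + 8 - 40 = 24 - 40 = -16. This is < 0, so the triangle inequality FAILS for these points (squared-Euclidean is not a metric).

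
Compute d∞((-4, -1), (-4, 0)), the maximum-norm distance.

max(|x_i - y_i|) = max(|-4 - (-4)|, |-1 - 0|) = max(0, 1) = 1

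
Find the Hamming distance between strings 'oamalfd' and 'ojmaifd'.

Differing positions: 2, 5. Hamming distance = 2.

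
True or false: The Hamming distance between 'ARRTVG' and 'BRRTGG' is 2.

Differing positions: 1, 5. Hamming distance = 2, so the claim is true.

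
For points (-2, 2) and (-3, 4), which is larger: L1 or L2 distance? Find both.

L1 = |-2 - (-3)| + |2 - 4| = 1 + 2 = 3
L2 = √(1² + 2²) = √5 ≈ 2.2361
L1 ≥ L2 always (equality iff movement is along one axis); L1 > L2 here.
Ratio L1/L2 = 3/√5 ≈ 1.3416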